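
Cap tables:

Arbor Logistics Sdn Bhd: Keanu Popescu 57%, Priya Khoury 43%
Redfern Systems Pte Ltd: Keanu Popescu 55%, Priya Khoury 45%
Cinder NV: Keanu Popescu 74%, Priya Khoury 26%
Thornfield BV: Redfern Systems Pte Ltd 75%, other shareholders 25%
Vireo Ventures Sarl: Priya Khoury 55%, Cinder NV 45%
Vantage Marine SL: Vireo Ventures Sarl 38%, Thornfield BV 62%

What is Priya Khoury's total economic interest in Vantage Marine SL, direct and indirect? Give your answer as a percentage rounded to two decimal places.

46.27%

Priya reaches Vantage along 3 paths.
Via Vireo: 55% × 38% = 20.9%.
Via Cinder → Vireo: 26% × 45% × 38% = 4.446%.
Via Redfern → Thornfield: 45% × 75% × 62% = 20.925%.
Total: 20.9% + 4.446% + 20.925% = 46.271%.
Rounded: 46.27%.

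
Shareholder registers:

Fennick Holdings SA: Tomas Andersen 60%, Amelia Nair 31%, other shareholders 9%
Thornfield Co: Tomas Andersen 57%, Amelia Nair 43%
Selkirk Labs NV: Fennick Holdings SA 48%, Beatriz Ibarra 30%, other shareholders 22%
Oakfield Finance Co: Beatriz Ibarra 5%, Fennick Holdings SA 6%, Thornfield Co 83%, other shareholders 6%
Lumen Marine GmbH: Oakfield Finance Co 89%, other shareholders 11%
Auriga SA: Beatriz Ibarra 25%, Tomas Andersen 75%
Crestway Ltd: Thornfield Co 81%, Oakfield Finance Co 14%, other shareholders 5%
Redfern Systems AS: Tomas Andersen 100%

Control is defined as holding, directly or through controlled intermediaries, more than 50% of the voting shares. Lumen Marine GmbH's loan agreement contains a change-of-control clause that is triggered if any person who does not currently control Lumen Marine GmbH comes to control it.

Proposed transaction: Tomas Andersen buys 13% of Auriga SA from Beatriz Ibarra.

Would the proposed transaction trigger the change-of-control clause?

No

The purchase adds only to Tomas's holdings (Beatriz's stake shrinks), so Tomas is the only person who could newly come to control Lumen.
Tomas holds 57% of Thornfield, so Tomas controls Thornfield.
Tomas holds 60% of Fennick, so Tomas controls Fennick.
Fennick and Thornfield together hold 6% + 83% = 89% of Oakfield, so Tomas controls Oakfield.
Oakfield holds 89% of Lumen, so Tomas controls Lumen.
So Tomas already controls Lumen before the transaction.
After the purchase, Tomas's direct stake in Auriga rises to 75% + 13% = 88%, and Beatriz's stake falls to 12%.
Tomas controlled Lumen already, so this is not a new person acquiring control; every other person's position is unchanged or reduced.
No new person acquires control, so the clause is not triggered.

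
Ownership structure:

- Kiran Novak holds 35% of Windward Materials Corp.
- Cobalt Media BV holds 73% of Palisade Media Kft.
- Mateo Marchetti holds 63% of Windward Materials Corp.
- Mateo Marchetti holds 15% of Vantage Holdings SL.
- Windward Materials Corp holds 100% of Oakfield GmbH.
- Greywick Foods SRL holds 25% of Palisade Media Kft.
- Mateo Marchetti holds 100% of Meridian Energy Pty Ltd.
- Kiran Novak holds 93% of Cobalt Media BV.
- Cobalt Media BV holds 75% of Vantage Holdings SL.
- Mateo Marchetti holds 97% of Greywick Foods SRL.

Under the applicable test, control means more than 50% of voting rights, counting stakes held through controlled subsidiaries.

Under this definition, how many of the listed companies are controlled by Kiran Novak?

Kiran holds 93% of Cobalt, so Kiran controls Cobalt.
Cobalt holds 75% of Vantage, so Kiran controls Vantage.
Cobalt holds 73% of Palisade, so Kiran controls Palisade.
No other company's threshold is met.
Kiran controls 3 companies.

3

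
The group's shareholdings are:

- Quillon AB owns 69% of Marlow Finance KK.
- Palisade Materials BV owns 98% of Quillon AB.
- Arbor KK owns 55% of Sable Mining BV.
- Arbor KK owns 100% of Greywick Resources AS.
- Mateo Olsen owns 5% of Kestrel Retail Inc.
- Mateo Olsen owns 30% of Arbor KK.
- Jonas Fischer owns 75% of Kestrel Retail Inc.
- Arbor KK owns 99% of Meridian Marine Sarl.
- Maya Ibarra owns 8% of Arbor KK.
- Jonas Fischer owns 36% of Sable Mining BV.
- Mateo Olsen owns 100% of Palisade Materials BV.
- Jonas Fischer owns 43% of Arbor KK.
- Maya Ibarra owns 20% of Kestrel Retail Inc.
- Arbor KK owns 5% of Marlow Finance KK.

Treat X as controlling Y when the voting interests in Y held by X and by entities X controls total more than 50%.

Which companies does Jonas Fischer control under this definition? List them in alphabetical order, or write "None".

Jonas holds 75% of Kestrel, so Jonas controls Kestrel.
No other company's threshold is met.

Kestrel Retail Inc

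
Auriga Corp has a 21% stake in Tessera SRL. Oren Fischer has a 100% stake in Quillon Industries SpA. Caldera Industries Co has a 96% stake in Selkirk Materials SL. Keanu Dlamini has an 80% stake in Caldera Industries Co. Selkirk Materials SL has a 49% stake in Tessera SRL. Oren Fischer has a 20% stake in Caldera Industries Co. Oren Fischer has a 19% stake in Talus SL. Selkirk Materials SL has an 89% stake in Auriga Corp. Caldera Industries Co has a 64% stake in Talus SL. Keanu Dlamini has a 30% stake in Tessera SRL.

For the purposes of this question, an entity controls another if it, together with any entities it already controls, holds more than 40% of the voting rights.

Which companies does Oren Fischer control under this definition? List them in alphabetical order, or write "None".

Oren holds 100% of Quillon, so Oren controls Quillon.
No other company's threshold is met.

Quillon Industries SpA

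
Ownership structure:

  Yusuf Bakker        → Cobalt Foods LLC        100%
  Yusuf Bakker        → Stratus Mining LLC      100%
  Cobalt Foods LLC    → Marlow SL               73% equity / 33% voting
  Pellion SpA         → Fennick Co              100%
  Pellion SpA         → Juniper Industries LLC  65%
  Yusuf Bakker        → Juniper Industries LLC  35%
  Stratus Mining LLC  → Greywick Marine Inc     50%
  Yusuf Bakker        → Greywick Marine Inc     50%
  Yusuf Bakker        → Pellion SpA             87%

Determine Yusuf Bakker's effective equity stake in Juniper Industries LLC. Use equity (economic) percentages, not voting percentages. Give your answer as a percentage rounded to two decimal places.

Yusuf reaches Juniper along 2 paths.
Via Pellion: 87% × 65% = 56.55%.
Direct stake: 35% = 35%.
Total: 56.55% + 35% = 91.55%.

91.55%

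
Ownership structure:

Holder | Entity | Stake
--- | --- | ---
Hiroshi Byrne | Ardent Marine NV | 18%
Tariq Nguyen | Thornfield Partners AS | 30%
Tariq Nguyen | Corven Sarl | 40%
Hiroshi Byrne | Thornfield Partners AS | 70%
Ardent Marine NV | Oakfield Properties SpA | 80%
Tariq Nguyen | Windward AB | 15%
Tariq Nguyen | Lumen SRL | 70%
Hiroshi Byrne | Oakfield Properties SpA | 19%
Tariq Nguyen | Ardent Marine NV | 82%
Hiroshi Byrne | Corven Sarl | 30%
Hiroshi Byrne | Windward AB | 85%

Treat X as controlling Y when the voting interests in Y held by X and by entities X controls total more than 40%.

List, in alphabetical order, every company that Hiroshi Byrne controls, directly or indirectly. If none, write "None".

Hiroshi holds 70% of Thornfield, so Hiroshi controls Thornfield.
Hiroshi holds 85% of Windward, so Hiroshi controls Windward.
No other company's threshold is met.

Thornfield Partners AS, Windward AB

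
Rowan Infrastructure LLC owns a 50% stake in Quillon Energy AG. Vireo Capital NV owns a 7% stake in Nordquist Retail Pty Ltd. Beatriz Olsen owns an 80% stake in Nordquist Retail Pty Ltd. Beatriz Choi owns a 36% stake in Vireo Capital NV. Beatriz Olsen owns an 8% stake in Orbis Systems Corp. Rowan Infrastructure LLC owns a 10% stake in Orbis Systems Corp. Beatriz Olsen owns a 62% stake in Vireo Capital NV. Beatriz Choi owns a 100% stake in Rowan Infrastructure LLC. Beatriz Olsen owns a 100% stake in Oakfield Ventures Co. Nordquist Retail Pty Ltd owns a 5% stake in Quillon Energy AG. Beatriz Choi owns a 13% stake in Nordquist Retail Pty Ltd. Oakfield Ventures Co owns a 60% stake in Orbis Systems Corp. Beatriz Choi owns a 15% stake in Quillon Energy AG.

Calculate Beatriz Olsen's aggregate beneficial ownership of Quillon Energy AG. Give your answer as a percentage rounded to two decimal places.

Beatriz Olsen reaches Quillon along 2 paths.
Via Nordquist: 80% × 5% = 4%.
Via Vireo → Nordquist: 62% × 7% × 5% = 0.217%.
Total: 4% + 0.217% = 4.217%.
Rounded: 4.22%.

4.22%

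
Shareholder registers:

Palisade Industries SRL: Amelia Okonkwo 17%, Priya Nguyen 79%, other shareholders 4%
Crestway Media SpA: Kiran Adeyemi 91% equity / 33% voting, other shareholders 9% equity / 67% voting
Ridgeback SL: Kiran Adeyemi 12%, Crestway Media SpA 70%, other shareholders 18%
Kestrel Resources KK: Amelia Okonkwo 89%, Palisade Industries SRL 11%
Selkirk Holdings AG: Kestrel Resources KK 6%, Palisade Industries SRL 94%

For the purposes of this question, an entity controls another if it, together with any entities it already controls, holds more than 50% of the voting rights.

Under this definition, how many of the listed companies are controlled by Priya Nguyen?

2

Priya holds 79% of Palisade, so Priya controls Palisade.
Palisade holds 94% of Selkirk, so Priya controls Selkirk.
No other company's threshold is met.
Priya controls 2 companies.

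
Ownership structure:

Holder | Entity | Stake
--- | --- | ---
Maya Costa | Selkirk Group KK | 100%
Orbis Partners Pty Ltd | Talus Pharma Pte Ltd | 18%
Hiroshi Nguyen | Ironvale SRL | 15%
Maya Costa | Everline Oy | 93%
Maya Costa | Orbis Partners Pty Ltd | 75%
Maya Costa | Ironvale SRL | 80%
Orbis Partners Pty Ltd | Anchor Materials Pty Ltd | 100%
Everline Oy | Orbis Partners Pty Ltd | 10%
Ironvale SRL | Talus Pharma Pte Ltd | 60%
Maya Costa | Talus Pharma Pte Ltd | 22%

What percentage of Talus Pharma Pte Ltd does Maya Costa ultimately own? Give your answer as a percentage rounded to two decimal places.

Maya reaches Talus along 4 paths.
Via Ironvale: 80% × 60% = 48%.
Direct stake: 22% = 22%.
Via Orbis: 75% × 18% = 13.5%.
Via Everline → Orbis: 93% × 10% × 18% = 1.674%.
Total: 48% + 22% + 13.5% + 1.674% = 85.174%.
Rounded: 85.17%.

85.17%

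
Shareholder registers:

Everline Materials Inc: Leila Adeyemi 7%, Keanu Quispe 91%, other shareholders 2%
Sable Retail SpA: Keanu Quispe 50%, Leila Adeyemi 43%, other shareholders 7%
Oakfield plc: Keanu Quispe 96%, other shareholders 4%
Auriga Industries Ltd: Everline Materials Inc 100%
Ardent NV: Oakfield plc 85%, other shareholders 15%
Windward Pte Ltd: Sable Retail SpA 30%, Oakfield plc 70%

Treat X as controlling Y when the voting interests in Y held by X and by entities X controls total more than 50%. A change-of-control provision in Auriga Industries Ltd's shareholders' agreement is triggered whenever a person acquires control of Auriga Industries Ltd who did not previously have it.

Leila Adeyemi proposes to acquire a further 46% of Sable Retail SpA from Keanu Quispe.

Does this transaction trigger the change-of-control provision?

No

The purchase adds only to Leila's holdings (Keanu's stake shrinks), so Leila is the only person who could newly come to control Auriga.
Leila's largest direct stake is 43% in Sable, which does not meet the threshold, so Leila controls no company.
Neither Leila nor any entity Leila controls holds any voting interest in Auriga.
So before the transaction, Leila does not control Auriga.
After the purchase, Leila's direct stake in Sable rises to 43% + 46% = 89%, and Keanu's stake falls to 4%.
Leila holds 89% of Sable, so Leila controls Sable.
After the transaction, neither Leila nor any entity Leila controls holds a voting interest in Auriga, so Leila still does not control it.
No new person acquires control, so the clause is not triggered.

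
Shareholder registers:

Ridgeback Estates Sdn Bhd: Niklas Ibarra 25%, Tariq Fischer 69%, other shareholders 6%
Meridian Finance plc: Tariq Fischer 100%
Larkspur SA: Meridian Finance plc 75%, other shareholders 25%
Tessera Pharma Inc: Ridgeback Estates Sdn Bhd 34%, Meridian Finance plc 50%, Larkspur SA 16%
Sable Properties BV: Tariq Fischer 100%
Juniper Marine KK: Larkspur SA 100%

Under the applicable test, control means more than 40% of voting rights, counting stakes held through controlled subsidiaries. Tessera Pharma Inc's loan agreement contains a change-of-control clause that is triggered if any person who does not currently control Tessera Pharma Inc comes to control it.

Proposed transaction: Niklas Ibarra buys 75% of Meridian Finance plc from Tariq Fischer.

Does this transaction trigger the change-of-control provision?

The purchase adds only to Niklas's holdings (Tariq's stake shrinks), so Niklas is the only person who could newly come to control Tessera.
Niklas's largest direct stake is 25% in Ridgeback, which does not meet the threshold, so Niklas controls no company.
Neither Niklas nor any entity Niklas controls holds any voting interest in Tessera.
So before the transaction, Niklas does not control Tessera.
After the purchase, Niklas holds 75% of Meridian directly, and Tariq's stake falls to 25%.
Niklas holds 75% of Meridian, so Niklas controls Meridian.
Meridian holds 75% of Larkspur, so Niklas controls Larkspur.
Meridian and Larkspur together hold 50% + 16% = 66% of Tessera, so Niklas controls Tessera.
Niklas did not control Tessera before and does after, so the clause is triggered.

Yes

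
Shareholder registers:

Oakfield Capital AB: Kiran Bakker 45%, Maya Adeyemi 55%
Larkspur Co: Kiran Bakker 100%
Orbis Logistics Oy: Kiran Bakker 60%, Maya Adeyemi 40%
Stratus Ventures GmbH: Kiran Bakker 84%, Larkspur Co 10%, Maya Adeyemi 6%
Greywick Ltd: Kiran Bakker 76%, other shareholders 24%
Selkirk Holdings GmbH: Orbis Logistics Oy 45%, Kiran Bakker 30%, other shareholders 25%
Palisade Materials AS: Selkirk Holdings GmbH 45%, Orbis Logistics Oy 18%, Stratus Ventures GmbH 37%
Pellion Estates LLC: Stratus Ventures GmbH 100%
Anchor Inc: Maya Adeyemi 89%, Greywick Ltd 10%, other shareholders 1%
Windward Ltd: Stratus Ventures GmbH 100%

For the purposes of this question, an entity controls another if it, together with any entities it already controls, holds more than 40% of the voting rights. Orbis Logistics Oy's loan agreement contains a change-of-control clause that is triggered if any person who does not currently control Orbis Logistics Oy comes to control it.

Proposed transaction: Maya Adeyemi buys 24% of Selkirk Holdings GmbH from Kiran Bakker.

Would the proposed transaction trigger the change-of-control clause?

The purchase adds only to Maya's holdings (Kiran's stake shrinks), so Maya is the only person who could newly come to control Orbis.
Maya holds 55% of Oakfield, so Maya controls Oakfield.
Maya holds 89% of Anchor, so Maya controls Anchor.
In Orbis, Maya's side holds only 40%, not > 40%.
So before the transaction, Maya does not control Orbis.
After the purchase, Maya holds 24% of Selkirk directly, and Kiran's stake falls to 6%.
Maya's side now holds 24% of Selkirk, not > 40%, so Maya still does not control Selkirk.
After the transaction, Maya's side holds 40% of Orbis, not > 40%, so Maya still does not control Orbis.
No new person acquires control, so the clause is not triggered.

No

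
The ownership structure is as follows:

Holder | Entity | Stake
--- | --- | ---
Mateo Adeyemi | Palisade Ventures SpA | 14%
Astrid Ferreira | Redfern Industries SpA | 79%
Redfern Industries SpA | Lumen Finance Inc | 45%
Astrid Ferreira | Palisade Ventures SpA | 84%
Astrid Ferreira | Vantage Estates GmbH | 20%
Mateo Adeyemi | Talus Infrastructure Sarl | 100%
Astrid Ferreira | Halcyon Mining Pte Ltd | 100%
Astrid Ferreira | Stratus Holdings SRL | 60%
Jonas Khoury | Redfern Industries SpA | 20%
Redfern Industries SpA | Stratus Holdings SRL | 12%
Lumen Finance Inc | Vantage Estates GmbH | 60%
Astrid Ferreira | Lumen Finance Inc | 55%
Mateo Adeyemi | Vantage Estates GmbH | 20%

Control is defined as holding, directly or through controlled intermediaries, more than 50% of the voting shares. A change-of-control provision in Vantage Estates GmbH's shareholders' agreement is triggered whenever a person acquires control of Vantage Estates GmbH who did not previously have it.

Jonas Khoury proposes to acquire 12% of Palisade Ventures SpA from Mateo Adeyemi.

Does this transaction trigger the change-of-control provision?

No

The purchase adds only to Jonas's holdings (Mateo's stake shrinks), so Jonas is the only person who could newly come to control Vantage.
Jonas's largest direct stake is 20% in Redfern, which does not meet the threshold, so Jonas controls no company.
Neither Jonas nor any entity Jonas controls holds any voting interest in Vantage.
So before the transaction, Jonas does not control Vantage.
After the purchase, Jonas holds 12% of Palisade directly, and Mateo's stake falls to 2%.
Jonas's side now holds 12% of Palisade, not > 50%, so Jonas still does not control Palisade.
After the transaction, neither Jonas nor any entity Jonas controls holds a voting interest in Vantage, so Jonas still does not control it.
No new person acquires control, so the clause is not triggered.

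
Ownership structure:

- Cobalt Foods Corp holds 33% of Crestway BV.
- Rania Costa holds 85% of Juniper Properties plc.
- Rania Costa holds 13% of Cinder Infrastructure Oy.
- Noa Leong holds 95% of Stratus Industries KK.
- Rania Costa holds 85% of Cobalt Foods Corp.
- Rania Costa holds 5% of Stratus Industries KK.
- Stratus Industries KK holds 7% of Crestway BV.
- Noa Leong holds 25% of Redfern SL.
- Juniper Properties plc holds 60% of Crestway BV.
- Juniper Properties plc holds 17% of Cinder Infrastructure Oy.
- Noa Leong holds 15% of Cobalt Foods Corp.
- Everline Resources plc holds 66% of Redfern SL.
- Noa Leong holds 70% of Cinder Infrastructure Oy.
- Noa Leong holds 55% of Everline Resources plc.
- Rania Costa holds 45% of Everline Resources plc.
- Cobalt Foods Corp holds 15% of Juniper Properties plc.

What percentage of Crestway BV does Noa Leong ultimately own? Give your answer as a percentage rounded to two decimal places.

Noa reaches Crestway along 3 paths.
Via Cobalt → Juniper: 15% × 15% × 60% = 1.35%.
Via Cobalt: 15% × 33% = 4.95%.
Via Stratus: 95% × 7% = 6.65%.
Total: 1.35% + 4.95% + 6.65% = 12.95%.

12.95%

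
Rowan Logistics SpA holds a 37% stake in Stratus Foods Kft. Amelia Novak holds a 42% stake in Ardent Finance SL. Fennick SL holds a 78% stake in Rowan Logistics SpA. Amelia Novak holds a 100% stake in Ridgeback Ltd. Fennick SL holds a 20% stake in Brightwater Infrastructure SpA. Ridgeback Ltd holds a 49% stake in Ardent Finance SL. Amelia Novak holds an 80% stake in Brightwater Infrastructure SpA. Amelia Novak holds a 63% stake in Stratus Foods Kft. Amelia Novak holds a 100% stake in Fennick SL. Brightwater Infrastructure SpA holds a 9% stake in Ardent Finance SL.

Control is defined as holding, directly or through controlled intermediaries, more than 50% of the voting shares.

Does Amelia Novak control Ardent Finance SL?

Amelia holds 100% of Ridgeback, so Amelia controls Ridgeback.
Amelia holds 100% of Fennick, so Amelia controls Fennick.
Fennick and Amelia together hold 20% + 80% = 100% of Brightwater, so Amelia controls Brightwater.
Brightwater and Ridgeback and Amelia together hold 9% + 49% + 42% = 100% of Ardent, so Amelia controls Ardent.

Yes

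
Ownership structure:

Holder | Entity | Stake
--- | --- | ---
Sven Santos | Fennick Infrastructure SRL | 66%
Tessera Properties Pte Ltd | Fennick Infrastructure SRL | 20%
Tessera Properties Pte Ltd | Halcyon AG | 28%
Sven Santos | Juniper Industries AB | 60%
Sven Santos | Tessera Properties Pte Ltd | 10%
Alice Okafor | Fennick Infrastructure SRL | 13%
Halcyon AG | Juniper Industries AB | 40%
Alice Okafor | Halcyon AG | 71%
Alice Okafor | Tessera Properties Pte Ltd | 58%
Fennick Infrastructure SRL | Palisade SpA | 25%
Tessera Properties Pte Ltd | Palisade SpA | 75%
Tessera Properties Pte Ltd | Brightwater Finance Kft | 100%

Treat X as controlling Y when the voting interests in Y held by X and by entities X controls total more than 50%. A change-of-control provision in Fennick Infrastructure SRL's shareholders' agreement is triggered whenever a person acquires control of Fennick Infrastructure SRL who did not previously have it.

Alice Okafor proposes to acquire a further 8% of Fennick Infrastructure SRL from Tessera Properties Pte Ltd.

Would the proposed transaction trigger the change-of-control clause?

The purchase adds only to Alice's holdings (Tessera's stake shrinks), so Alice is the only person who could newly come to control Fennick.
Alice holds 58% of Tessera, so Alice controls Tessera.
Alice and Tessera together hold 71% + 28% = 99% of Halcyon, so Alice controls Halcyon.
Tessera holds 100% of Brightwater, so Alice controls Brightwater.
Tessera holds 75% of Palisade, so Alice controls Palisade.
In Fennick, Alice's side holds only 20% + 13% = 33%, not > 50%.
So before the transaction, Alice does not control Fennick.
After the purchase, Alice's direct stake in Fennick rises to 13% + 8% = 21%, and Tessera's stake falls to 12%.
After the transaction, Alice's side holds 12% + 21% = 33% of Fennick, not > 50%, so Alice still does not control Fennick.
No new person acquires control, so the clause is not triggered.

No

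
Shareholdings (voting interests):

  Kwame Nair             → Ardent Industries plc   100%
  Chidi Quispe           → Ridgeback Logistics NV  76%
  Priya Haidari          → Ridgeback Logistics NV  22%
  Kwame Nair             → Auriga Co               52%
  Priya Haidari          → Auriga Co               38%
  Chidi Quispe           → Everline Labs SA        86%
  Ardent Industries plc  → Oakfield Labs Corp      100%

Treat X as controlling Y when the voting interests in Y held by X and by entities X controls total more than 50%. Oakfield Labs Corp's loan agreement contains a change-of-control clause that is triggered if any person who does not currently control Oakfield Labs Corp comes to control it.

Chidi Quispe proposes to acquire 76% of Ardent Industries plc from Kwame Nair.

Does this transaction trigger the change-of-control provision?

The purchase adds only to Chidi's holdings (Kwame's stake shrinks), so Chidi is the only person who could newly come to control Oakfield.
Chidi holds 86% of Everline, so Chidi controls Everline.
Chidi holds 76% of Ridgeback, so Chidi controls Ridgeback.
Neither Chidi nor any entity Chidi controls holds any voting interest in Oakfield.
So before the transaction, Chidi does not control Oakfield.
After the purchase, Chidi holds 76% of Ardent directly, and Kwame's stake falls to 24%.
Chidi holds 76% of Ardent, so Chidi controls Ardent.
Ardent holds 100% of Oakfield, so Chidi controls Oakfield.
Chidi did not control Oakfield before and does after, so the clause is triggered.

Yes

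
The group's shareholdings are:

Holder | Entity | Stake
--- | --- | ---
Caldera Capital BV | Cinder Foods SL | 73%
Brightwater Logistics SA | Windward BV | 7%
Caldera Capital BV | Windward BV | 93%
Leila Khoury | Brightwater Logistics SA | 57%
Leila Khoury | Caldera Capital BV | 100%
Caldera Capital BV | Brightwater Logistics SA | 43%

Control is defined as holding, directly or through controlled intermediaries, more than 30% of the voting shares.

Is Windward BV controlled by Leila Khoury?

Leila holds 100% of Caldera, so Leila controls Caldera.
Caldera and Leila together hold 43% + 57% = 100% of Brightwater, so Leila controls Brightwater.
Brightwater and Caldera together hold 7% + 93% = 100% of Windward, so Leila controls Windward.

Yes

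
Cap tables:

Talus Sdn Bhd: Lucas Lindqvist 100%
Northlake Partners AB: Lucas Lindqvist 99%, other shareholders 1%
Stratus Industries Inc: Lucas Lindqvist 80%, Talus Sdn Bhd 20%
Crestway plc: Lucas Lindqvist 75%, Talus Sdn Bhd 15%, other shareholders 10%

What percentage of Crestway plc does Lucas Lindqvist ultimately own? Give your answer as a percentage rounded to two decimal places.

Lucas reaches Crestway along 2 paths.
Direct stake: 75% = 75%.
Via Talus: 100% × 15% = 15%.
Total: 75% + 15% = 90%.
Rounded: 90.00%.

90.00%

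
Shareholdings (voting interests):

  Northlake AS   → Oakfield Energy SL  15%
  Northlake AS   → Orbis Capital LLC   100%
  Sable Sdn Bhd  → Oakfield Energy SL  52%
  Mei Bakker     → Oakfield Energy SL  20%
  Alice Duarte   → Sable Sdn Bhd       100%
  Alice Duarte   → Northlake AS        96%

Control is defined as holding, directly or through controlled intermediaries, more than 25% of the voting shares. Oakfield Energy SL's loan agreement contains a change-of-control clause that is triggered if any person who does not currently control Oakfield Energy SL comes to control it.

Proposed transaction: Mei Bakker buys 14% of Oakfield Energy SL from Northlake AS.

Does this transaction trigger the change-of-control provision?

The purchase adds only to Mei's holdings (Northlake's stake shrinks), so Mei is the only person who could newly come to control Oakfield.
Mei's largest direct stake is 20% in Oakfield, which does not meet the threshold, so Mei controls no company.
In Oakfield, Mei's side holds only 20%, not > 25%.
So before the transaction, Mei does not control Oakfield.
After the purchase, Mei's direct stake in Oakfield rises to 20% + 14% = 34%, and Northlake's stake falls to 1%.
Mei holds 34% of Oakfield, so Mei controls Oakfield.
Mei did not control Oakfield before and does after, so the clause is triggered.

Yes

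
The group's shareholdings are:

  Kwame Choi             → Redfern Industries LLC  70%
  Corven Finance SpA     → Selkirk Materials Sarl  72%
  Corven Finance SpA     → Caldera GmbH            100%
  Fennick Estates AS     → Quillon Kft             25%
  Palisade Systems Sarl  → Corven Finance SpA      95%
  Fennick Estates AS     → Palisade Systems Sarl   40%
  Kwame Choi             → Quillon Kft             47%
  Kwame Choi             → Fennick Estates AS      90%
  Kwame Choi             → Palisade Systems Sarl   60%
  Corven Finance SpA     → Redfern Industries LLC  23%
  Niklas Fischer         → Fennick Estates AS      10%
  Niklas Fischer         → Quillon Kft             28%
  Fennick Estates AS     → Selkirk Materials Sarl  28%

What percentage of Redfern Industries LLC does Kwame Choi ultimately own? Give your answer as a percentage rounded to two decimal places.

Kwame reaches Redfern along 3 paths.
Direct stake: 70% = 70%.
Via Palisade → Corven: 60% × 95% × 23% = 13.11%.
Via Fennick → Palisade → Corven: 90% × 40% × 95% × 23% = 7.866%.
Total: 70% + 13.11% + 7.866% = 90.976%.
Rounded: 90.98%.

90.98%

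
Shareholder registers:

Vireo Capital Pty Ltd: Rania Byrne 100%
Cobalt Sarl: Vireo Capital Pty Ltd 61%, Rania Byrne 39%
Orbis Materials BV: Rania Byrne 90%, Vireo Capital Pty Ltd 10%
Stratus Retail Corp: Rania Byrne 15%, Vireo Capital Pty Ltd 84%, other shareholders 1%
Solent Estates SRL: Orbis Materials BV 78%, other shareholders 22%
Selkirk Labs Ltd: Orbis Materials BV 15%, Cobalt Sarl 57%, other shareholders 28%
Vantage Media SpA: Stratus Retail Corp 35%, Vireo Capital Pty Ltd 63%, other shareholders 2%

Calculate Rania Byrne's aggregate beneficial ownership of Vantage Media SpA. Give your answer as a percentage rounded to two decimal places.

97.65%

Rania reaches Vantage along 3 paths.
Via Stratus: 15% × 35% = 5.25%.
Via Vireo → Stratus: 100% × 84% × 35% = 29.4%.
Via Vireo: 100% × 63% = 63%.
Total: 5.25% + 29.4% + 63% = 97.65%.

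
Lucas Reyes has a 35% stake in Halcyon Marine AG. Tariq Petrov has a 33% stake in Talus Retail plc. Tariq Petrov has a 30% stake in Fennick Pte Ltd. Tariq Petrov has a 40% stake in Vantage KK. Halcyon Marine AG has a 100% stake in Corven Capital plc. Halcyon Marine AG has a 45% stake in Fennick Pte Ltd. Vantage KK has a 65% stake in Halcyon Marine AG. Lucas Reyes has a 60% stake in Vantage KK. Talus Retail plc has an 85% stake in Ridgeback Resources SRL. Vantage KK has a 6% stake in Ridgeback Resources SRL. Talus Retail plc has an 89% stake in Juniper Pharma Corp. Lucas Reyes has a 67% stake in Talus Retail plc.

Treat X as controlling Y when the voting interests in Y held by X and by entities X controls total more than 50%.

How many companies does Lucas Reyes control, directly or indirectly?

6

Lucas holds 67% of Talus, so Lucas controls Talus.
Lucas holds 60% of Vantage, so Lucas controls Vantage.
Talus holds 89% of Juniper, so Lucas controls Juniper.
Vantage and Lucas together hold 65% + 35% = 100% of Halcyon, so Lucas controls Halcyon.
Vantage and Talus together hold 6% + 85% = 91% of Ridgeback, so Lucas controls Ridgeback.
Halcyon holds 100% of Corven, so Lucas controls Corven.
No other company's threshold is met.
Lucas controls 6 companies.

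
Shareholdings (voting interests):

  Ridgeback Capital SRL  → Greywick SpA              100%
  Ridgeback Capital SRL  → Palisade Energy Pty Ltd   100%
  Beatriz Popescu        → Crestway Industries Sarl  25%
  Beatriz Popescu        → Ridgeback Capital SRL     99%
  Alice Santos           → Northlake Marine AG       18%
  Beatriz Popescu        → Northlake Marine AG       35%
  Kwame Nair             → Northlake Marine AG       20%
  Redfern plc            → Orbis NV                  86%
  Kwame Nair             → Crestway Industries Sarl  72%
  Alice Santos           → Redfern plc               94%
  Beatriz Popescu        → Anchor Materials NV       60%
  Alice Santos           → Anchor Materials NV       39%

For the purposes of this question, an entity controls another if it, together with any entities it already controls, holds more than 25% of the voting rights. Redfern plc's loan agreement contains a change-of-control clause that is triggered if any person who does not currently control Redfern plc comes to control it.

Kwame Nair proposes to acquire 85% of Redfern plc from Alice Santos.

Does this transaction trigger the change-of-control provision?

The purchase adds only to Kwame's holdings (Alice's stake shrinks), so Kwame is the only person who could newly come to control Redfern.
Kwame holds 72% of Crestway, so Kwame controls Crestway.
Neither Kwame nor any entity Kwame controls holds any voting interest in Redfern.
So before the transaction, Kwame does not control Redfern.
After the purchase, Kwame holds 85% of Redfern directly, and Alice's stake falls to 9%.
Kwame holds 85% of Redfern, so Kwame controls Redfern.
Kwame did not control Redfern before and does after, so the clause is triggered.

Yes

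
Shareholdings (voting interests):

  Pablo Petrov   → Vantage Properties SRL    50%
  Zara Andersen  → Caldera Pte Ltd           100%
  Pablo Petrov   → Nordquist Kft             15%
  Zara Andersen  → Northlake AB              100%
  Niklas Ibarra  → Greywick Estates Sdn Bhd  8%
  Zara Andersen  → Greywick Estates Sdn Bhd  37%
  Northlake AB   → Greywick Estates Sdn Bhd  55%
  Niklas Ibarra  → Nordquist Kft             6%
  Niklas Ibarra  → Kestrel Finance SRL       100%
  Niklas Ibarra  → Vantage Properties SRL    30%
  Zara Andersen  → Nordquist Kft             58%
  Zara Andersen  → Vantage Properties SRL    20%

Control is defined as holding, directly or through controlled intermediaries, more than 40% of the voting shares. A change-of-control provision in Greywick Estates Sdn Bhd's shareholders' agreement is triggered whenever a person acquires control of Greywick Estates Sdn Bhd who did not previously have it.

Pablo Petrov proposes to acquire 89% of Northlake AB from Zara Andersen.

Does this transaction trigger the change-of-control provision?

Yes

The purchase adds only to Pablo's holdings (Zara's stake shrinks), so Pablo is the only person who could newly come to control Greywick.
Pablo holds 50% of Vantage, so Pablo controls Vantage.
Neither Pablo nor any entity Pablo controls holds any voting interest in Greywick.
So before the transaction, Pablo does not control Greywick.
After the purchase, Pablo holds 89% of Northlake directly, and Zara's stake falls to 11%.
Pablo holds 89% of Northlake, so Pablo controls Northlake.
Northlake holds 55% of Greywick, so Pablo controls Greywick.
Pablo did not control Greywick before and does after, so the clause is triggered.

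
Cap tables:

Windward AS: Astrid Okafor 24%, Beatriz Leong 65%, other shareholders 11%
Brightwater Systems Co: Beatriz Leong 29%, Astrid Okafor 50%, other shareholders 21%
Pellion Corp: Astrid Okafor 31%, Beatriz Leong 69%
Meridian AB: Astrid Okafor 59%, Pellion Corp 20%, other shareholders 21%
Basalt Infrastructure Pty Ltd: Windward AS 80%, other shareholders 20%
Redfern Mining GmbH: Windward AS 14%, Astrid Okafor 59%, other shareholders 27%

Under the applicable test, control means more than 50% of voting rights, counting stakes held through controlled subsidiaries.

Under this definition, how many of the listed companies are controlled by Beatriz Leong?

Beatriz holds 65% of Windward, so Beatriz controls Windward.
Beatriz holds 69% of Pellion, so Beatriz controls Pellion.
Windward holds 80% of Basalt, so Beatriz controls Basalt.
No other company's threshold is met.
Beatriz controls 3 companies.

3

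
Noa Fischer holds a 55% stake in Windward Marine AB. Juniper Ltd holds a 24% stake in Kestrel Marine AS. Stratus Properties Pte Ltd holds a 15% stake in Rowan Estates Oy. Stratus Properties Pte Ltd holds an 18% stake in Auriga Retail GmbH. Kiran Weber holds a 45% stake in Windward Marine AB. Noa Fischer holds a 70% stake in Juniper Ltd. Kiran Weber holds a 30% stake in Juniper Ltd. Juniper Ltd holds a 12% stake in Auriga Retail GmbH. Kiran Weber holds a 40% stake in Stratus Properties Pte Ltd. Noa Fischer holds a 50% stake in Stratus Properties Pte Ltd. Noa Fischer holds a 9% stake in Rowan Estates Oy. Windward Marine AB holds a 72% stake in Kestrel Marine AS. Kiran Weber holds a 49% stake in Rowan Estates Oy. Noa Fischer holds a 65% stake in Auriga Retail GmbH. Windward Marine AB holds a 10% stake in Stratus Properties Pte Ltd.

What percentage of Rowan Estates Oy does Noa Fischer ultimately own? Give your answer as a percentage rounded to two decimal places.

Noa reaches Rowan along 3 paths.
Via Stratus: 50% × 15% = 7.5%.
Via Windward → Stratus: 55% × 10% × 15% = 0.825%.
Direct stake: 9% = 9%.
Total: 7.5% + 0.825% + 9% = 17.325%.
Rounded: 17.33%.

17.33%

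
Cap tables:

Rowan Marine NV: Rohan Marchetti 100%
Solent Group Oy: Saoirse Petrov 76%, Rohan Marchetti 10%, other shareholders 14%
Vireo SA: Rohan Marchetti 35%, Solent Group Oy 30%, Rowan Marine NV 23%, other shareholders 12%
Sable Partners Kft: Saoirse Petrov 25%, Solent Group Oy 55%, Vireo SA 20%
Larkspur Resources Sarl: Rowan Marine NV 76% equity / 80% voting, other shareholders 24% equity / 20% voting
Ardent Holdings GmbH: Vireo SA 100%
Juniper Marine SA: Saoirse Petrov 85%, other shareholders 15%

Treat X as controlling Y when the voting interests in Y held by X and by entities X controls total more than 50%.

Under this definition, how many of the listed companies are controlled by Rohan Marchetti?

Rohan holds 100% of Rowan, so Rohan controls Rowan.
Rohan and Rowan together hold 35% + 23% = 58% of Vireo, so Rohan controls Vireo.
Rowan holds 80% of Larkspur, so Rohan controls Larkspur.
Vireo holds 100% of Ardent, so Rohan controls Ardent.
No other company's threshold is met.
Rohan controls 4 companies.

4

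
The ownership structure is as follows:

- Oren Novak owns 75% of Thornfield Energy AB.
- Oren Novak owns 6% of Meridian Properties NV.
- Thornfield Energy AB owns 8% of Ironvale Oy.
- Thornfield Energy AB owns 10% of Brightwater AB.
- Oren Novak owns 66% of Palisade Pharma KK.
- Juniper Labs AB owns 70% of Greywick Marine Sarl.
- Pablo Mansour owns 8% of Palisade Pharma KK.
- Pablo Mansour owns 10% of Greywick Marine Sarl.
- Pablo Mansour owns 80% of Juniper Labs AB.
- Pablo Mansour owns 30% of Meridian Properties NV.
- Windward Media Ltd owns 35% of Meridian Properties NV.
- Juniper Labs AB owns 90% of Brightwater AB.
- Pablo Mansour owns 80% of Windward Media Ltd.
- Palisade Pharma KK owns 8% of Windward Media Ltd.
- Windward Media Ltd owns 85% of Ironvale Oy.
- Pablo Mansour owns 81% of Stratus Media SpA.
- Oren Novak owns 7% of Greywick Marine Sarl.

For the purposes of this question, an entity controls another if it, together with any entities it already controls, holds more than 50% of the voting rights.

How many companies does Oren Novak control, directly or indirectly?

2

Oren holds 66% of Palisade, so Oren controls Palisade.
Oren holds 75% of Thornfield, so Oren controls Thornfield.
No other company's threshold is met.
Oren controls 2 companies.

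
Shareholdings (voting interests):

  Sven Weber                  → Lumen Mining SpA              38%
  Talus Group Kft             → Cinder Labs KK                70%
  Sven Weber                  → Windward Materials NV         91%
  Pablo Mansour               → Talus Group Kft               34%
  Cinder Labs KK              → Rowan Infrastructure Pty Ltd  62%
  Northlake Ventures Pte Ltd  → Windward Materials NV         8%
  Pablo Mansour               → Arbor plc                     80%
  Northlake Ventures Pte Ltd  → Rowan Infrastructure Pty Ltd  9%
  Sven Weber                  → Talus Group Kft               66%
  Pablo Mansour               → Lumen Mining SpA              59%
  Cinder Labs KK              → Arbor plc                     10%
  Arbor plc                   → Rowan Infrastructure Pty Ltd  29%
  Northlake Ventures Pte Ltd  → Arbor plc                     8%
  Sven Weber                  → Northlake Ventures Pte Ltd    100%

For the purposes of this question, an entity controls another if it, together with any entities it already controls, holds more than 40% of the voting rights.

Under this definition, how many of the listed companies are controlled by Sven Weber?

Sven holds 100% of Northlake, so Sven controls Northlake.
Sven holds 66% of Talus, so Sven controls Talus.
Talus holds 70% of Cinder, so Sven controls Cinder.
Sven and Northlake together hold 91% + 8% = 99% of Windward, so Sven controls Windward.
Northlake and Cinder together hold 9% + 62% = 71% of Rowan, so Sven controls Rowan.
No other company's threshold is met.
Sven controls 5 companies.

5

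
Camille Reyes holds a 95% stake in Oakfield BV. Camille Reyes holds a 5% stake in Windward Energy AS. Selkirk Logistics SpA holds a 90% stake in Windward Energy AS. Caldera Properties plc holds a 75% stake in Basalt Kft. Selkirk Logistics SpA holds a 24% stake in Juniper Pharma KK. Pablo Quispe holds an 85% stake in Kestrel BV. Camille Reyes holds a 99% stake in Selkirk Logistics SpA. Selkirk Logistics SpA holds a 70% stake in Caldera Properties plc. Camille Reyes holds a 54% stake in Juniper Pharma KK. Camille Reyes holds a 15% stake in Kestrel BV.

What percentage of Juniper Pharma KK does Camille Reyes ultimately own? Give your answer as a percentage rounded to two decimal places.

77.76%

Camille reaches Juniper along 2 paths.
Direct stake: 54% = 54%.
Via Selkirk: 99% × 24% = 23.76%.
Total: 54% + 23.76% = 77.76%.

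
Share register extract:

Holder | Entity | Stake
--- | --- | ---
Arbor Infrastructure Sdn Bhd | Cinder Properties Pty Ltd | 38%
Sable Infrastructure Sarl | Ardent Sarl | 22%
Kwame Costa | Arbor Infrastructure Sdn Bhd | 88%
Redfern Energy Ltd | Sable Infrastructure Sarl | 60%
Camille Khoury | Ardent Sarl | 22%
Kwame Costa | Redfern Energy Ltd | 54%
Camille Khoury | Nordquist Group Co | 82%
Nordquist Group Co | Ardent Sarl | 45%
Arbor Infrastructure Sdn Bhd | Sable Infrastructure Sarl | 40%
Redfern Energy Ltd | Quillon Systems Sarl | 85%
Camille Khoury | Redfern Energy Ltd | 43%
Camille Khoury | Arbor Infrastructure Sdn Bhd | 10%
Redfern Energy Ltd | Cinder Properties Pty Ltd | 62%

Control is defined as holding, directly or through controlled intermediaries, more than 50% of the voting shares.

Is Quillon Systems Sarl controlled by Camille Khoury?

No

Camille holds 82% of Nordquist, so Camille controls Nordquist.
Nordquist and Camille together hold 45% + 22% = 67% of Ardent, so Camille controls Ardent.
Neither Camille nor any entity Camille controls holds any voting interest in Quillon.
So Camille does not control Quillon.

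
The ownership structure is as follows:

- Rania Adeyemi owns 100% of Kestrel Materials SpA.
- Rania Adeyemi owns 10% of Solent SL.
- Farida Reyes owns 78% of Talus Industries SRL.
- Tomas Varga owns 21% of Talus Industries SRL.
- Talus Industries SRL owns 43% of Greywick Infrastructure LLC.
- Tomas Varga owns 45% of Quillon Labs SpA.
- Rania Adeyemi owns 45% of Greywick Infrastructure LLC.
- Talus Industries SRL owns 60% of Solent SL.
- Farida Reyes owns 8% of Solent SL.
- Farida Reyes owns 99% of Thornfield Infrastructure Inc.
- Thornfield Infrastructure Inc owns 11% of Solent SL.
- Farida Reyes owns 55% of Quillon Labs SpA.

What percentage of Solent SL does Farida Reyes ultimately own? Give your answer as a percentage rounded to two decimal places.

65.69%

Farida reaches Solent along 3 paths.
Direct stake: 8% = 8%.
Via Talus: 78% × 60% = 46.8%.
Via Thornfield: 99% × 11% = 10.89%.
Total: 8% + 46.8% + 10.89% = 65.69%.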